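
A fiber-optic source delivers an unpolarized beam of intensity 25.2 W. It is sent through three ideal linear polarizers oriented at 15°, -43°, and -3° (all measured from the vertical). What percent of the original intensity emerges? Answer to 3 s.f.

Unpolarized light through the first polarizer → I₁ = 25.2 W/2 = 12.6 W, polarized at 15°.
I₂ = I₁ · cos²(58°) = 12.6 · 0.2808 = 3.538 W.
I₃ = I₂ · cos²(40°) = 3.538 · 0.5868 = 2.076 W.
That is 8.239% of the incident intensity.

≈ 8.24%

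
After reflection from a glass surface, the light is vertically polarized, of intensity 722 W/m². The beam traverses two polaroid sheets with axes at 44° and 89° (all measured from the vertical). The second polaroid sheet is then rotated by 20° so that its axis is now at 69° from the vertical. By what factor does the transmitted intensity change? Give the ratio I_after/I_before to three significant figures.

Before rotation:
I₁ = I₀ cos²(44° − 0°) = I₀ cos²(44°) = 0.5174 I₀.
I₂ = I₁ cos²(89° − 44°) = 0.5174 I₀ · cos²(45°) = 0.2587 I₀.
After rotation:
I₁ = I₀ cos²(44° − 0°) = I₀ cos²(44°) = 0.5174 I₀.
I₂ = I₁ cos²(69° − 44°) = 0.5174 I₀ · cos²(25°) = 0.425 I₀.
Ratio = 0.425 / 0.2587 = 1.643.

I_new/I_old ≈ 1.64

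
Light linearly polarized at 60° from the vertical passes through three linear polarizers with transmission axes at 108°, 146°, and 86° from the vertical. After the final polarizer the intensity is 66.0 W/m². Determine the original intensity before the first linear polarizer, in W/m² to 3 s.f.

I₁ = I₀ cos²(108° − 60°) = I₀ cos²(48°) = 0.4477 I₀.
I₂ = I₁ cos²(146° − 108°) = 0.4477 I₀ · cos²(38°) = 0.278 I₀.
I₃ = I₂ cos²(86° − 146°) = 0.278 I₀ · cos²(60°) = 0.06951 I₀.
So 66.0 W/m² = 0.06951 I₀, giving I₀ = 66.0/0.06951 = 949.6 W/m².

I₀ ≈ 950 W/m²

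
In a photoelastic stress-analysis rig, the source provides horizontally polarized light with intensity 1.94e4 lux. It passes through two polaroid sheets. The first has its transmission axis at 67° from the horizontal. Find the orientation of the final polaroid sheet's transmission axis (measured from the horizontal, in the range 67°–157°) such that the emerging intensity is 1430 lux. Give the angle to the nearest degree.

θ ≈ 113°

By Malus's law, I₁ = I₀ cos²(67° − 0°) = I₀ cos²(67°) = 0.1527 I₀.
Target fraction: 1430 / 1.94e4 lux = 0.07371 of I₀.
Need I₂/I₀ = 0.07371, so cos²(θ − 67°) = 0.07371 / 0.1527 = 0.4828.
θ − 67° = arccos(√0.4828) = 46.0°, giving θ ≈ 67 + 46.0 = 113.0°.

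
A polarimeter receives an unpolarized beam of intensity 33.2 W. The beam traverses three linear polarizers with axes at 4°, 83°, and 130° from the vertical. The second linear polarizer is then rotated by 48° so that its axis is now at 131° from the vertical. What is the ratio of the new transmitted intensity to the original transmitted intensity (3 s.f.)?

I_new/I_old ≈ 21.4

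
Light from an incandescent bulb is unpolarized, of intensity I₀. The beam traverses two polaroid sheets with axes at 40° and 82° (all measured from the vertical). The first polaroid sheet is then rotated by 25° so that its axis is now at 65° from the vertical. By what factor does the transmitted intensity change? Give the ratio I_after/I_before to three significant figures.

I_new/I_old ≈ 1.66

Before rotation:
Unpolarized light through the first polarizer → I₁ = ½ I₀, now polarized at 40°.
I₂ = I₁ cos²(82° − 40°) = 0.5 I₀ · cos²(42°) = 0.2761 I₀.
After rotation:
Unpolarized light through the first polarizer → I₁ = ½ I₀, now polarized at 65°.
I₂ = I₁ cos²(82° − 65°) = 0.5 I₀ · cos²(17°) = 0.4573 I₀.
Ratio = 0.4573 / 0.2761 = 1.656.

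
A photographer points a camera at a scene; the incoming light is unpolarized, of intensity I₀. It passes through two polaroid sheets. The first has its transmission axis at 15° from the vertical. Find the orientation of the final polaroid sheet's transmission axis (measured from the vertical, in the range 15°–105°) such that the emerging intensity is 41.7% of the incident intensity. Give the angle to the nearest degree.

Unpolarized light through the first polarizer → I₁ = ½ I₀, now polarized at 15°.
Need I₂/I₀ = 0.417, so cos²(θ − 15°) = 0.417 / 0.5 = 0.834.
θ − 15° = arccos(√0.834) = 24.0°, giving θ ≈ 15 + 24.0 = 39.0°.

θ ≈ 39°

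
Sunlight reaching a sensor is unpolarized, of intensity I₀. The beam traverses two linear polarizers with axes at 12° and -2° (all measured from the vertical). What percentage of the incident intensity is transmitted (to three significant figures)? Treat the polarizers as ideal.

Unpolarized light through the first polarizer → I₁ = ½ I₀, now polarized at 12°.
I₂ = I₁ cos²(-2° − 12°) = 0.5 I₀ · cos²(14°) = 0.4707 I₀.
That is 47.07% of the incident intensity.

≈ 47.1%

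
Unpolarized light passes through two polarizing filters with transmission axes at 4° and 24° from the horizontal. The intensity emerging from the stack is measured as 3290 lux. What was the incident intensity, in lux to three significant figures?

I₀ ≈ 7450 lux

Unpolarized light through the first polarizer → I₁ = ½ I₀, now polarized at 4°.
I₂ = I₁ cos²(24° − 4°) = 0.5 I₀ · cos²(20°) = 0.4415 I₀.
So 3290 lux = 0.4415 I₀, giving I₀ = 3290/0.4415 = 7452 lux.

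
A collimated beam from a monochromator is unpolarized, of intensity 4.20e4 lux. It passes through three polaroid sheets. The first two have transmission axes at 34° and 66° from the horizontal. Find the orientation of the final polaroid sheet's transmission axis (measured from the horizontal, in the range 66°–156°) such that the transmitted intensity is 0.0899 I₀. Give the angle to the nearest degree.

θ ≈ 126°

Unpolarized light through the first polarizer → I₁ = ½ I₀, now polarized at 34°.
I₂ = I₁ cos²(66° − 34°) = 0.5 I₀ · cos²(32°) = 0.3596 I₀.
Need I₃/I₀ = 0.0899, so cos²(θ − 66°) = 0.0899 / 0.3596 = 0.25.
θ − 66° = arccos(√0.25) = 60.0°, giving θ ≈ 66 + 60.0 = 126.0°.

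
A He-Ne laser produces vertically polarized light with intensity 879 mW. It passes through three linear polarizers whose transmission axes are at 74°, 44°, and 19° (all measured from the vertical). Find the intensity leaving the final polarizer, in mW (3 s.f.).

I ≈ 41.1 mW

I₁ = 879 mW · cos²(74°) = 66.78 mW.
I₂ = I₁ · cos²(30°) = 66.78 · 0.75 = 50.09 mW.
I₃ = I₂ · cos²(25°) = 50.09 · 0.8214 = 41.14 mW.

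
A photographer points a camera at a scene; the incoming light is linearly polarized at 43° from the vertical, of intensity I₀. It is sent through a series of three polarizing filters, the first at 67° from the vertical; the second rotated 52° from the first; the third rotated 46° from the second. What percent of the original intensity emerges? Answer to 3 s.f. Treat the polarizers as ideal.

≈ 15.3%

I₁ = I₀ cos²(67° − 43°) = I₀ cos²(24°) = 0.8346 I₀.
I₂ = I₁ cos²(52°) = 0.8346 · 0.379 I₀ = 0.3163 I₀.
I₃ = I₂ cos²(46°) = 0.3163 · 0.4826 I₀ = 0.1526 I₀.
That is 15.26% of the incident intensity.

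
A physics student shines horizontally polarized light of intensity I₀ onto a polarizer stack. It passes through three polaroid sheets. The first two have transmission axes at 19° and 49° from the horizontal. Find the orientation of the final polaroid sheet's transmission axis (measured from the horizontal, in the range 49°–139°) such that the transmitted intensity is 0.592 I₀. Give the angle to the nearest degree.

θ ≈ 69°

I₁ = I₀ cos²(19° − 0°) = I₀ cos²(19°) = 0.894 I₀.
I₂ = I₁ cos²(49° − 19°) = 0.894 I₀ · cos²(30°) = 0.6705 I₀.
Need I₃/I₀ = 0.592, so cos²(θ − 49°) = 0.592 / 0.6705 = 0.8829.
θ − 49° = arccos(√0.8829) = 20.0°, giving θ ≈ 49 + 20.0 = 69.0°.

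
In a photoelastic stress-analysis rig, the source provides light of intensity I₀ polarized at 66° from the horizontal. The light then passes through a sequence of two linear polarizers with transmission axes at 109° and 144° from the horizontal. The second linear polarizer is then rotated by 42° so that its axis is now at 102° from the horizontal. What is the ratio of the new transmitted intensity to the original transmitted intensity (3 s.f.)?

Before rotation:
I₁ = I₀ cos²(109° − 66°) = I₀ cos²(43°) = 0.5349 I₀.
I₂ = I₁ cos²(144° − 109°) = 0.5349 I₀ · cos²(35°) = 0.3589 I₀.
After rotation:
I₁ = I₀ cos²(109° − 66°) = I₀ cos²(43°) = 0.5349 I₀.
I₂ = I₁ cos²(102° − 109°) = 0.5349 I₀ · cos²(7°) = 0.5269 I₀.
Ratio = 0.5269 / 0.3589 = 1.468.

I_new/I_old ≈ 1.47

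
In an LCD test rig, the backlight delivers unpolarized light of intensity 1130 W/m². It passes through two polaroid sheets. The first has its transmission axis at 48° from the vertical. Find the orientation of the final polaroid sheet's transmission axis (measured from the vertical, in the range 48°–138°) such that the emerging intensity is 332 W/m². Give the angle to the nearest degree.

Unpolarized light through the first polarizer → I₁ = ½ I₀, now polarized at 48°.
Target fraction: 332 / 1130 W/m² = 0.2938 of I₀.
Need I₂/I₀ = 0.2938, so cos²(θ − 48°) = 0.2938 / 0.5 = 0.5876.
θ − 48° = arccos(√0.5876) = 40.0°, giving θ ≈ 48 + 40.0 = 88.0°.

θ ≈ 88°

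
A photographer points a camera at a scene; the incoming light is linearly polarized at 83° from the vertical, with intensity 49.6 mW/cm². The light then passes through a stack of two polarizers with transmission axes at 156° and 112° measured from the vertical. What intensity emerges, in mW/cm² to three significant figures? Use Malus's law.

By Malus's law, I₁ = 49.6 mW/cm² · cos²(73°) = 4.24 mW/cm².
I₂ = I₁ · cos²(44°) = 4.24 · 0.5174 = 2.194 mW/cm².

I ≈ 2.19 mW/cm²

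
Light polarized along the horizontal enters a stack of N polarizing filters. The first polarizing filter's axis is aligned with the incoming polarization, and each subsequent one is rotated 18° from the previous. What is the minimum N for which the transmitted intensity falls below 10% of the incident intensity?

First polarizer is aligned with the polarization: full transmission.
Each further stage multiplies by cos²(18°) = 0.9045.
After N polarizers: T = 0.9045^(N−1). Require T < 0.10 ⇒ N−1 > ln(0.10)/ln(0.9045) = 22.94, so N−1 ≥ 23 and N = 24.
Check: N=24 gives T = 0.09942 < 0.10; N=23 gives T = 0.1099.

N = 24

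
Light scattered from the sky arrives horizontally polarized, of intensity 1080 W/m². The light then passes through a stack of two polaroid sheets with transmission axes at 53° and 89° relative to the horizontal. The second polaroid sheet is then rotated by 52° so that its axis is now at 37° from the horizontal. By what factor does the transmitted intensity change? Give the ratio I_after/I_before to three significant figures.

Before rotation:
I₁ = I₀ cos²(53° − 0°) = I₀ cos²(53°) = 0.3622 I₀.
I₂ = I₁ cos²(89° − 53°) = 0.3622 I₀ · cos²(36°) = 0.2371 I₀.
After rotation:
I₁ = I₀ cos²(53° − 0°) = I₀ cos²(53°) = 0.3622 I₀.
I₂ = I₁ cos²(37° − 53°) = 0.3622 I₀ · cos²(16°) = 0.3347 I₀.
Ratio = 0.3347 / 0.2371 = 1.412.

I_new/I_old ≈ 1.41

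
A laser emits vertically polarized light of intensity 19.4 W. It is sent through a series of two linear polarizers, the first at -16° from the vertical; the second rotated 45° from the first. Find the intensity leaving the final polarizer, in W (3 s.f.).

I₁ = 19.4 W · cos²(16°) = 17.93 W.
I₂ = I₁ · cos²(45°) = 17.93 · 0.5 = 8.963 W.

I ≈ 8.96 W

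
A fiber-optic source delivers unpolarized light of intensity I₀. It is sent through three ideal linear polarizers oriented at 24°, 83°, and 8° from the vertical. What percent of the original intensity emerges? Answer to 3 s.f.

≈ 0.888%

Unpolarized light through the first polarizer → I₁ = ½ I₀, now polarized at 24°.
I₂ = I₁ cos²(83° − 24°) = 0.5 I₀ · cos²(59°) = 0.1326 I₀.
I₃ = I₂ cos²(8° − 83°) = 0.1326 I₀ · cos²(75°) = 0.008885 I₀.
That is 0.8885% of the incident intensity.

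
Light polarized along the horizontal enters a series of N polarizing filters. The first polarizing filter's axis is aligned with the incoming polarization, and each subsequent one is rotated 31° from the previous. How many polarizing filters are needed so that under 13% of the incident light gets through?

First polarizer is aligned with the polarization: full transmission.
Each further stage multiplies by cos²(31°) = 0.7347.
After N polarizers: T = 0.7347^(N−1). Require T < 0.13 ⇒ N−1 > ln(0.13)/ln(0.7347) = 6.62, so N−1 ≥ 7 and N = 8.
Check: N=8 gives T = 0.1156 < 0.13; N=7 gives T = 0.1573.

N = 8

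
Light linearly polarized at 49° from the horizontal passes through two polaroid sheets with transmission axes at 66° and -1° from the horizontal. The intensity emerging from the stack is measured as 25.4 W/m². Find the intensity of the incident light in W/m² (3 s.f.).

I₁ = I₀ cos²(66° − 49°) = I₀ cos²(17°) = 0.9145 I₀.
I₂ = I₁ cos²(-1° − 66°) = 0.9145 I₀ · cos²(67°) = 0.1396 I₀.
So 25.4 W/m² = 0.1396 I₀, giving I₀ = 25.4/0.1396 = 181.9 W/m².

I₀ ≈ 182 W/m²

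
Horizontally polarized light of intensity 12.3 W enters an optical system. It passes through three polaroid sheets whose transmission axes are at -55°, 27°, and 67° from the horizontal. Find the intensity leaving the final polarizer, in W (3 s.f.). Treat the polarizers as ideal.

I ≈ 0.0460 W

I₁ = 12.3 W · cos²(55°) = 4.047 W.
I₂ = I₁ · cos²(82°) = 4.047 · 0.01937 = 0.07838 W.
I₃ = I₂ · cos²(40°) = 0.07838 · 0.5868 = 0.04599 W.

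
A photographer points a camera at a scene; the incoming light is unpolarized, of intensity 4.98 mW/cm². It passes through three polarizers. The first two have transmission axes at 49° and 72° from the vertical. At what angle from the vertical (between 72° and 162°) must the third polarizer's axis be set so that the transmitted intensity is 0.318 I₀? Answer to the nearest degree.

Unpolarized light through the first polarizer → I₁ = ½ I₀, now polarized at 49°.
I₂ = I₁ cos²(72° − 49°) = 0.5 I₀ · cos²(23°) = 0.4237 I₀.
Need I₃/I₀ = 0.318, so cos²(θ − 72°) = 0.318 / 0.4237 = 0.7506.
θ − 72° = arccos(√0.7506) = 30.0°, giving θ ≈ 72 + 30.0 = 102.0°.

θ ≈ 102°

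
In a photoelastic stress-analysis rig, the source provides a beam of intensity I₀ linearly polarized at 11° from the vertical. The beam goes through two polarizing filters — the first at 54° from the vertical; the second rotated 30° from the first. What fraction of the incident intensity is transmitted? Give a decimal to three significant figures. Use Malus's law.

By Malus's law, I₁ = I₀ cos²(54° − 11°) = I₀ cos²(43°) = 0.5349 I₀.
I₂ = I₁ cos²(30°) = 0.5349 · 0.75 I₀ = 0.4012 I₀.
Transmitted fraction = 0.4012.

≈ 0.401 I₀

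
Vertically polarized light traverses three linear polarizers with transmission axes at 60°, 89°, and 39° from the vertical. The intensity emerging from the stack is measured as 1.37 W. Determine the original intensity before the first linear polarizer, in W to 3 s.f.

I₀ ≈ 17.3 W

I₁ = I₀ cos²(60° − 0°) = I₀ cos²(60°) = 0.25 I₀.
I₂ = I₁ cos²(89° − 60°) = 0.25 I₀ · cos²(29°) = 0.1912 I₀.
I₃ = I₂ cos²(39° − 89°) = 0.1912 I₀ · cos²(50°) = 0.07902 I₀.
So 1.37 W = 0.07902 I₀, giving I₀ = 1.37/0.07902 = 17.34 W.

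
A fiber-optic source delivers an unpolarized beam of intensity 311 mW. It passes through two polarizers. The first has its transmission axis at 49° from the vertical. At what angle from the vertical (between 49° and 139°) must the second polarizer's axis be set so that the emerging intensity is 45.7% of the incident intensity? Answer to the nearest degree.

Unpolarized light through the first polarizer → I₁ = ½ I₀, now polarized at 49°.
Need I₂/I₀ = 0.457, so cos²(θ − 49°) = 0.457 / 0.5 = 0.914.
θ − 49° = arccos(√0.914) = 17.1°, giving θ ≈ 49 + 17.1 = 66.1°.

θ ≈ 66°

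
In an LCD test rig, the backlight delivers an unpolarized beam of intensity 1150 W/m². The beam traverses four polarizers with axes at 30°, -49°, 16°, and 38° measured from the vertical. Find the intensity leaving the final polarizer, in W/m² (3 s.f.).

Unpolarized light through the first polarizer → I₁ = 1150 W/m²/2 = 575 W/m², polarized at 30°.
I₂ = I₁ · cos²(79°) = 575 · 0.03641 = 20.93 W/m².
I₃ = I₂ · cos²(65°) = 20.93 · 0.1786 = 3.739 W/m².
I₄ = I₃ · cos²(22°) = 3.739 · 0.8597 = 3.214 W/m².

I ≈ 3.21 W/m²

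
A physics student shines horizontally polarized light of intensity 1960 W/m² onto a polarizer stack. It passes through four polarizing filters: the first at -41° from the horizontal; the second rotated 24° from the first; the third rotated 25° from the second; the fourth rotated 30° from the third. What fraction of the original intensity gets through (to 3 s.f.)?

I/I₀ ≈ 0.293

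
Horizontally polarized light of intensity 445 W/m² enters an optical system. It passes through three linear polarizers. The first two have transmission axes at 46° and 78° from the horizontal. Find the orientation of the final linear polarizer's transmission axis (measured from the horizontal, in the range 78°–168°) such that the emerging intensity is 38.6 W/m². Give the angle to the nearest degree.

I₁ = I₀ cos²(46° − 0°) = I₀ cos²(46°) = 0.4826 I₀.
I₂ = I₁ cos²(78° − 46°) = 0.4826 I₀ · cos²(32°) = 0.347 I₀.
Target fraction: 38.6 / 445 W/m² = 0.08674 of I₀.
Need I₃/I₀ = 0.08674, so cos²(θ − 78°) = 0.08674 / 0.347 = 0.2499.
θ − 78° = arccos(√0.2499) = 60.0°, giving θ ≈ 78 + 60.0 = 138.0°.

θ ≈ 138°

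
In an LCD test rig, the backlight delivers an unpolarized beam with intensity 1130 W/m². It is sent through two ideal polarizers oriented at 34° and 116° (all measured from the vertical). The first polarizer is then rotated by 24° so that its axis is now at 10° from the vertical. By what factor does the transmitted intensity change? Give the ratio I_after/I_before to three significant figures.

I_new/I_old ≈ 3.92

Before rotation:
Unpolarized light through the first polarizer → I₁ = ½ I₀, now polarized at 34°.
I₂ = I₁ cos²(116° − 34°) = 0.5 I₀ · cos²(82°) = 0.009685 I₀.
After rotation:
Unpolarized light through the first polarizer → I₁ = ½ I₀, now polarized at 10°.
Angle between axes 1 and 2: 74°. I₂ = 0.5 I₀ · cos²(74°) = 0.03799 I₀.
Ratio = 0.03799 / 0.009685 = 3.923.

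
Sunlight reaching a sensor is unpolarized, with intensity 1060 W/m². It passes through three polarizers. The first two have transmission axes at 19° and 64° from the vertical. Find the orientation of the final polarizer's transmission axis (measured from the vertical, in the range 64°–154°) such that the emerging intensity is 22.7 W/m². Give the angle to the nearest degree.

θ ≈ 137°

Unpolarized light through the first polarizer → I₁ = ½ I₀, now polarized at 19°.
I₂ = I₁ cos²(64° − 19°) = 0.5 I₀ · cos²(45°) = 0.25 I₀.
Target fraction: 22.7 / 1060 W/m² = 0.02142 of I₀.
Need I₃/I₀ = 0.02142, so cos²(θ − 64°) = 0.02142 / 0.25 = 0.08566.
θ − 64° = arccos(√0.08566) = 73.0°, giving θ ≈ 64 + 73.0 = 137.0°.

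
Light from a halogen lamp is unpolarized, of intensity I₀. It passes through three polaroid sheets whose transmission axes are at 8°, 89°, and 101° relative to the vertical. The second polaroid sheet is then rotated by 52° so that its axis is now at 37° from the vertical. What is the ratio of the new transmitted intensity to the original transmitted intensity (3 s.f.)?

Before rotation:
Unpolarized light through the first polarizer → I₁ = ½ I₀, now polarized at 8°.
I₂ = I₁ cos²(89° − 8°) = 0.5 I₀ · cos²(81°) = 0.01224 I₀.
I₃ = I₂ cos²(101° − 89°) = 0.01224 I₀ · cos²(12°) = 0.01171 I₀.
After rotation:
Unpolarized light through the first polarizer → I₁ = ½ I₀, now polarized at 8°.
I₂ = I₁ cos²(37° − 8°) = 0.5 I₀ · cos²(29°) = 0.3825 I₀.
I₃ = I₂ cos²(101° − 37°) = 0.3825 I₀ · cos²(64°) = 0.0735 I₀.
Ratio = 0.0735 / 0.01171 = 6.278.

I_new/I_old ≈ 6.28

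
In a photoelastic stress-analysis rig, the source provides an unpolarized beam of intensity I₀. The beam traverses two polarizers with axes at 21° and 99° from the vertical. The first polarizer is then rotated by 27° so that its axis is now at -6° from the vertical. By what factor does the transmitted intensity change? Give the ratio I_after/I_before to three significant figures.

Before rotation:
Unpolarized light through the first polarizer → I₁ = ½ I₀, now polarized at 21°.
I₂ = I₁ cos²(99° − 21°) = 0.5 I₀ · cos²(78°) = 0.02161 I₀.
After rotation:
Unpolarized light through the first polarizer → I₁ = ½ I₀, now polarized at -6°.
Angle between axes 1 and 2: 75°. I₂ = 0.5 I₀ · cos²(75°) = 0.03349 I₀.
Ratio = 0.03349 / 0.02161 = 1.55.

I_new/I_old ≈ 1.55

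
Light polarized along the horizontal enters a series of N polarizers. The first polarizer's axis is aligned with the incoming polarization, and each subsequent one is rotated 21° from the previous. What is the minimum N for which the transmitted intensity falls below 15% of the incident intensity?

First polarizer is aligned with the polarization: full transmission.
Each further stage multiplies by cos²(21°) = 0.8716.
After N polarizers: T = 0.8716^(N−1). Require T < 0.15 ⇒ N−1 > ln(0.15)/ln(0.8716) = 13.80, so N−1 ≥ 14 and N = 15.
Check: N=15 gives T = 0.146 < 0.15; N=14 gives T = 0.1675.

N = 15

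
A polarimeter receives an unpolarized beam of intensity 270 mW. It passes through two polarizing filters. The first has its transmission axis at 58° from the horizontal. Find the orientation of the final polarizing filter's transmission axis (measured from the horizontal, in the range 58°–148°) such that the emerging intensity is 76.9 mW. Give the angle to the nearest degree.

Unpolarized light through the first polarizer → I₁ = ½ I₀, now polarized at 58°.
Target fraction: 76.9 / 270 mW = 0.2848 of I₀.
Need I₂/I₀ = 0.2848, so cos²(θ − 58°) = 0.2848 / 0.5 = 0.5696.
θ − 58° = arccos(√0.5696) = 41.0°, giving θ ≈ 58 + 41.0 = 99.0°.

θ ≈ 99°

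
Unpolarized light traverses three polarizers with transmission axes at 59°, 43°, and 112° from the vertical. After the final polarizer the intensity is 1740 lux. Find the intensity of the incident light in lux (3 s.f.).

I₀ ≈ 2.93e4 lux

Unpolarized light through the first polarizer → I₁ = ½ I₀, now polarized at 59°.
I₂ = I₁ cos²(43° − 59°) = 0.5 I₀ · cos²(16°) = 0.462 I₀.
I₃ = I₂ cos²(112° − 43°) = 0.462 I₀ · cos²(69°) = 0.05934 I₀.
So 1740 lux = 0.05934 I₀, giving I₀ = 1740/0.05934 = 2.932e+04 lux.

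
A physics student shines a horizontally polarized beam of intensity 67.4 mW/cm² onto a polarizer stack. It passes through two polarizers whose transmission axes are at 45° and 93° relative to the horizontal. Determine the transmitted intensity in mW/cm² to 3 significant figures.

I₁ = 67.4 mW/cm² · cos²(45°) = 33.7 mW/cm².
I₂ = I₁ · cos²(48°) = 33.7 · 0.4477 = 15.09 mW/cm².

I ≈ 15.1 mW/cm²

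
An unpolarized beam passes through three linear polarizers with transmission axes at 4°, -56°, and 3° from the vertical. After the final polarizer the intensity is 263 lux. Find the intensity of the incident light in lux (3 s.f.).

I₀ ≈ 7930 lux

Unpolarized light through the first polarizer → I₁ = ½ I₀, now polarized at 4°.
I₂ = I₁ cos²(-56° − 4°) = 0.5 I₀ · cos²(60°) = 0.125 I₀.
I₃ = I₂ cos²(3° + 56°) = 0.125 I₀ · cos²(59°) = 0.03316 I₀.
So 263 lux = 0.03316 I₀, giving I₀ = 263/0.03316 = 7932 lux.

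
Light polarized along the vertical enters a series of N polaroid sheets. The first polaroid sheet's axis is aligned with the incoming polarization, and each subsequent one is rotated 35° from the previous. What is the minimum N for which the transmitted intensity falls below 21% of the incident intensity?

First polarizer is aligned with the polarization: full transmission.
Each further stage multiplies by cos²(35°) = 0.671.
After N polarizers: T = 0.671^(N−1). Require T < 0.21 ⇒ N−1 > ln(0.21)/ln(0.671) = 3.91, so N−1 ≥ 4 and N = 5.
Check: N=5 gives T = 0.2027 < 0.21; N=4 gives T = 0.3021.

N = 5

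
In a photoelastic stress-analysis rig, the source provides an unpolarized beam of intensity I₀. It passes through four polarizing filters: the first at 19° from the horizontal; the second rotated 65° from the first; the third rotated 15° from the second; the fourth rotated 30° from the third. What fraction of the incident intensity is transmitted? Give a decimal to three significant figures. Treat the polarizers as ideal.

Unpolarized light through the first polarizer → I₁ = ½ I₀, now polarized at 19°.
I₂ = I₁ cos²(65°) = 0.5 · 0.1786 I₀ = 0.0893 I₀.
I₃ = I₂ cos²(15°) = 0.0893 · 0.933 I₀ = 0.08332 I₀.
I₄ = I₃ cos²(30°) = 0.08332 · 0.75 I₀ = 0.06249 I₀.
Transmitted fraction = 0.06249.

≈ 0.0625 I₀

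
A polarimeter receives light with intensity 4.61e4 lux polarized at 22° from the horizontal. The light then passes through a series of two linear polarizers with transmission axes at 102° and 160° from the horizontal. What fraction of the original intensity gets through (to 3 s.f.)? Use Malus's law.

I/I₀ ≈ 0.00847

By Malus's law, I₁ = 4.61e4 lux · cos²(80°) = 1390 lux.
I₂ = I₁ · cos²(58°) = 1390 · 0.2808 = 390.4 lux.
Transmitted fraction = 0.008468.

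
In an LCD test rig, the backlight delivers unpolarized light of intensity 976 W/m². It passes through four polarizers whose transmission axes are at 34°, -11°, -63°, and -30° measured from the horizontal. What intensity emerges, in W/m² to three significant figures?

Unpolarized light through the first polarizer → I₁ = 976 W/m²/2 = 488 W/m², polarized at 34°.
I₂ = I₁ · cos²(45°) = 488 · 0.5 = 244 W/m².
I₃ = I₂ · cos²(52°) = 244 · 0.379 = 92.49 W/m².
I₄ = I₃ · cos²(33°) = 92.49 · 0.7034 = 65.05 W/m².

I ≈ 65.1 W/m²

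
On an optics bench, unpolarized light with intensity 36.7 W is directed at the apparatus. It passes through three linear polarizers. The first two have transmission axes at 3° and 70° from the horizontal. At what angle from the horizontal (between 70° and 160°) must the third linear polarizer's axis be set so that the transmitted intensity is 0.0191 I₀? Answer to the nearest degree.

θ ≈ 130°

Unpolarized light through the first polarizer → I₁ = ½ I₀, now polarized at 3°.
I₂ = I₁ cos²(70° − 3°) = 0.5 I₀ · cos²(67°) = 0.07634 I₀.
Need I₃/I₀ = 0.0191, so cos²(θ − 70°) = 0.0191 / 0.07634 = 0.2502.
θ − 70° = arccos(√0.2502) = 60.0°, giving θ ≈ 70 + 60.0 = 130.0°.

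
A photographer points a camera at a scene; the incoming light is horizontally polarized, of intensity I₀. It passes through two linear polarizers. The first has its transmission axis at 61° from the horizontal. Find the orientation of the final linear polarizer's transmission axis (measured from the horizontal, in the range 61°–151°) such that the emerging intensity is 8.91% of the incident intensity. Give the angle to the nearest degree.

θ ≈ 113°

I₁ = I₀ cos²(61° − 0°) = I₀ cos²(61°) = 0.235 I₀.
Need I₂/I₀ = 0.0891, so cos²(θ − 61°) = 0.0891 / 0.235 = 0.3791.
θ − 61° = arccos(√0.3791) = 52.0°, giving θ ≈ 61 + 52.0 = 113.0°.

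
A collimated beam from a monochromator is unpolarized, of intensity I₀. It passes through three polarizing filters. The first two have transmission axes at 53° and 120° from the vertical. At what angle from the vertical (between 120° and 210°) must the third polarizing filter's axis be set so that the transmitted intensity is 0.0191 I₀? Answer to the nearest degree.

θ ≈ 180°

Unpolarized light through the first polarizer → I₁ = ½ I₀, now polarized at 53°.
I₂ = I₁ cos²(120° − 53°) = 0.5 I₀ · cos²(67°) = 0.07634 I₀.
Need I₃/I₀ = 0.0191, so cos²(θ − 120°) = 0.0191 / 0.07634 = 0.2502.
θ − 120° = arccos(√0.2502) = 60.0°, giving θ ≈ 120 + 60.0 = 180.0°.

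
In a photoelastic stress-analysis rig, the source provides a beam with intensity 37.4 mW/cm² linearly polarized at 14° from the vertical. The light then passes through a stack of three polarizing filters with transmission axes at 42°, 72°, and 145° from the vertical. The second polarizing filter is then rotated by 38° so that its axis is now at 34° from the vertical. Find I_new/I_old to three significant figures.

I_new/I_old ≈ 1.96

Before rotation:
I₁ = I₀ cos²(42° − 14°) = I₀ cos²(28°) = 0.7796 I₀.
I₂ = I₁ cos²(72° − 42°) = 0.7796 I₀ · cos²(30°) = 0.5847 I₀.
I₃ = I₂ cos²(145° − 72°) = 0.5847 I₀ · cos²(73°) = 0.04998 I₀.
After rotation:
I₁ = I₀ cos²(42° − 14°) = I₀ cos²(28°) = 0.7796 I₀.
I₂ = I₁ cos²(34° − 42°) = 0.7796 I₀ · cos²(8°) = 0.7645 I₀.
Angle between axes 2 and 3: 69°. I₃ = 0.7645 I₀ · cos²(69°) = 0.09818 I₀.
Ratio = 0.09818 / 0.04998 = 1.964.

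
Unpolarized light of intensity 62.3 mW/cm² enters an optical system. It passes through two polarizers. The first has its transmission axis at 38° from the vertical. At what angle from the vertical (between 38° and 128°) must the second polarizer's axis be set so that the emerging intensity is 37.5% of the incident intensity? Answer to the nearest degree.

θ ≈ 68°

Unpolarized light through the first polarizer → I₁ = ½ I₀, now polarized at 38°.
Need I₂/I₀ = 0.375, so cos²(θ − 38°) = 0.375 / 0.5 = 0.75.
θ − 38° = arccos(√0.75) = 30.0°, giving θ ≈ 38 + 30.0 = 68.0°.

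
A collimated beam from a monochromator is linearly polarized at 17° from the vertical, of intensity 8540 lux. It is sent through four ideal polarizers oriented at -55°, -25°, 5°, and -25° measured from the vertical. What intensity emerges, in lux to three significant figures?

I₁ = 8540 lux · cos²(72°) = 815.5 lux.
I₂ = I₁ · cos²(30°) = 815.5 · 0.75 = 611.6 lux.
I₃ = I₂ · cos²(30°) = 611.6 · 0.75 = 458.7 lux.
I₄ = I₃ · cos²(30°) = 458.7 · 0.75 = 344 lux.

I ≈ 344 lux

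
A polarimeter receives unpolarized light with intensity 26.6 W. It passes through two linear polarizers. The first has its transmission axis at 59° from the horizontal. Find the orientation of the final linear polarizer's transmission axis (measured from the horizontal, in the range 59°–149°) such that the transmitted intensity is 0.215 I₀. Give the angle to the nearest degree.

Unpolarized light through the first polarizer → I₁ = ½ I₀, now polarized at 59°.
Need I₂/I₀ = 0.215, so cos²(θ − 59°) = 0.215 / 0.5 = 0.43.
θ − 59° = arccos(√0.43) = 49.0°, giving θ ≈ 59 + 49.0 = 108.0°.

θ ≈ 108°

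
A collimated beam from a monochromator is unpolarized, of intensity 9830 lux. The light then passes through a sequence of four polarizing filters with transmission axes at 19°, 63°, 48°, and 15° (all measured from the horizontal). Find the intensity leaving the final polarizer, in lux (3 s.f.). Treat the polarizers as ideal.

I ≈ 1670 lux

Unpolarized light through the first polarizer → I₁ = 9830 lux/2 = 4915 lux, polarized at 19°.
I₂ = I₁ · cos²(44°) = 4915 · 0.5174 = 2543 lux.
I₃ = I₂ · cos²(15°) = 2543 · 0.933 = 2373 lux.
I₄ = I₃ · cos²(33°) = 2373 · 0.7034 = 1669 lux.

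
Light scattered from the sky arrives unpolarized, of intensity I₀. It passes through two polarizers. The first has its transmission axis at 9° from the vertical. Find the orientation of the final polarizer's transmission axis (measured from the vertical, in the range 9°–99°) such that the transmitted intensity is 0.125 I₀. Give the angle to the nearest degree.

Unpolarized light through the first polarizer → I₁ = ½ I₀, now polarized at 9°.
Need I₂/I₀ = 0.125, so cos²(θ − 9°) = 0.125 / 0.5 = 0.25.
θ − 9° = arccos(√0.25) = 60.0°, giving θ ≈ 9 + 60.0 = 69.0°.

θ ≈ 69°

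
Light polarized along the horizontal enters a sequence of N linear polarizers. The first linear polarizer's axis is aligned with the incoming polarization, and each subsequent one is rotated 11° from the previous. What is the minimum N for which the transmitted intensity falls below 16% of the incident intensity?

First polarizer is aligned with the polarization: full transmission.
Each further stage multiplies by cos²(11°) = 0.9636.
After N polarizers: T = 0.9636^(N−1). Require T < 0.16 ⇒ N−1 > ln(0.16)/ln(0.9636) = 49.41, so N−1 ≥ 50 and N = 51.
Check: N=51 gives T = 0.1566 < 0.16; N=50 gives T = 0.1625.

N = 51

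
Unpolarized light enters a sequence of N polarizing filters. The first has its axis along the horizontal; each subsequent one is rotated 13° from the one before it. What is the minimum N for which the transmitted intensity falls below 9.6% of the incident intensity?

N = 33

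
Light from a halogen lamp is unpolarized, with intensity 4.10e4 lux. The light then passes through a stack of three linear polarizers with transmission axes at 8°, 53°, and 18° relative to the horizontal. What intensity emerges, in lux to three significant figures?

I ≈ 6880 lux

Unpolarized light through the first polarizer → I₁ = 4.10e4 lux/2 = 2.05e+04 lux, polarized at 8°.
I₂ = I₁ · cos²(45°) = 2.05e+04 · 0.5 = 1.025e+04 lux.
I₃ = I₂ · cos²(35°) = 1.025e+04 · 0.671 = 6878 lux.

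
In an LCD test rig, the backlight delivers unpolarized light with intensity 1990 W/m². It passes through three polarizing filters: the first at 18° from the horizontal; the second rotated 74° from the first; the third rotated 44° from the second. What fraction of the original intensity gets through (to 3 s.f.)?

Unpolarized light through the first polarizer → I₁ = 1990 W/m²/2 = 995 W/m², polarized at 18°.
I₂ = I₁ · cos²(74°) = 995 · 0.07598 = 75.6 W/m².
I₃ = I₂ · cos²(44°) = 75.6 · 0.5174 = 39.12 W/m².
Transmitted fraction = 0.01966.

I/I₀ ≈ 0.0197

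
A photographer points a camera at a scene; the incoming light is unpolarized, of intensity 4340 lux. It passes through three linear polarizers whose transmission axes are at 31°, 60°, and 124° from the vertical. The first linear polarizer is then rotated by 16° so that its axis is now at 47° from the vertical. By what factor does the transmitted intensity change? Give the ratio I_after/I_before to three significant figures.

I_new/I_old ≈ 1.24

Before rotation:
Unpolarized light through the first polarizer → I₁ = ½ I₀, now polarized at 31°.
I₂ = I₁ cos²(60° − 31°) = 0.5 I₀ · cos²(29°) = 0.3825 I₀.
I₃ = I₂ cos²(124° − 60°) = 0.3825 I₀ · cos²(64°) = 0.0735 I₀.
After rotation:
Unpolarized light through the first polarizer → I₁ = ½ I₀, now polarized at 47°.
I₂ = I₁ cos²(60° − 47°) = 0.5 I₀ · cos²(13°) = 0.4747 I₀.
I₃ = I₂ cos²(124° − 60°) = 0.4747 I₀ · cos²(64°) = 0.09122 I₀.
Ratio = 0.09122 / 0.0735 = 1.241.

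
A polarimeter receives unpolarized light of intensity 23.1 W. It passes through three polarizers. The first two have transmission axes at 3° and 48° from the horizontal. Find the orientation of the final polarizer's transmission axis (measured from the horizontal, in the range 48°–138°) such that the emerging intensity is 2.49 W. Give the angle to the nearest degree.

θ ≈ 97°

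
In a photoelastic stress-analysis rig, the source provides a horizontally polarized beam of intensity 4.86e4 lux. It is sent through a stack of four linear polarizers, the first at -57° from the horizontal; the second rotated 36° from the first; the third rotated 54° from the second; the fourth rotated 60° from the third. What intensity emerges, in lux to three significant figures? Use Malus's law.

By Malus's law, I₁ = 4.86e4 lux · cos²(57°) = 1.442e+04 lux.
I₂ = I₁ · cos²(36°) = 1.442e+04 · 0.6545 = 9436 lux.
I₃ = I₂ · cos²(54°) = 9436 · 0.3455 = 3260 lux.
I₄ = I₃ · cos²(60°) = 3260 · 0.25 = 815 lux.

I ≈ 815 lux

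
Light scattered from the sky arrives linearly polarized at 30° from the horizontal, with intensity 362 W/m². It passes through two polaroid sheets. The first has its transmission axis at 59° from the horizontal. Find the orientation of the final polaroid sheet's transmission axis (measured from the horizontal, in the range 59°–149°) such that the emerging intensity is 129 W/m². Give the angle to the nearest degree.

θ ≈ 106°

By Malus's law, I₁ = I₀ cos²(59° − 30°) = I₀ cos²(29°) = 0.765 I₀.
Target fraction: 129 / 362 W/m² = 0.3564 of I₀.
Need I₂/I₀ = 0.3564, so cos²(θ − 59°) = 0.3564 / 0.765 = 0.4658.
θ − 59° = arccos(√0.4658) = 47.0°, giving θ ≈ 59 + 47.0 = 106.0°.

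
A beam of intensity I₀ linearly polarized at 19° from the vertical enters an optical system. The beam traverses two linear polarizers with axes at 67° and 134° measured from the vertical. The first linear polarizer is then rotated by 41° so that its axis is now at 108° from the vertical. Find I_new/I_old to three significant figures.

I_new/I_old ≈ 0.00360

Before rotation:
By Malus's law, I₁ = I₀ cos²(67° − 19°) = I₀ cos²(48°) = 0.4477 I₀.
I₂ = I₁ cos²(134° − 67°) = 0.4477 I₀ · cos²(67°) = 0.06836 I₀.
After rotation:
I₁ = I₀ cos²(108° − 19°) = I₀ cos²(89°) = 0.0003046 I₀.
I₂ = I₁ cos²(134° − 108°) = 0.0003046 I₀ · cos²(26°) = 0.0002461 I₀.
Ratio = 0.0002461 / 0.06836 = 0.0036.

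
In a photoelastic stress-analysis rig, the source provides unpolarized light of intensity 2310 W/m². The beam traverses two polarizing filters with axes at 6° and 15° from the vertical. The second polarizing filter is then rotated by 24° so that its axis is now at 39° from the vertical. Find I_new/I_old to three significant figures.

Before rotation:
Unpolarized light through the first polarizer → I₁ = ½ I₀, now polarized at 6°.
I₂ = I₁ cos²(15° − 6°) = 0.5 I₀ · cos²(9°) = 0.4878 I₀.
After rotation:
Unpolarized light through the first polarizer → I₁ = ½ I₀, now polarized at 6°.
I₂ = I₁ cos²(39° − 6°) = 0.5 I₀ · cos²(33°) = 0.3517 I₀.
Ratio = 0.3517 / 0.4878 = 0.721.

I_new/I_old ≈ 0.721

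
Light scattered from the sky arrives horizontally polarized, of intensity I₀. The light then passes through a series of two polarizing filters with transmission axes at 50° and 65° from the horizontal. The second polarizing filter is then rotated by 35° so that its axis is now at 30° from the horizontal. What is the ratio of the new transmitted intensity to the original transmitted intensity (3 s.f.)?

Before rotation:
I₁ = I₀ cos²(50° − 0°) = I₀ cos²(50°) = 0.4132 I₀.
I₂ = I₁ cos²(65° − 50°) = 0.4132 I₀ · cos²(15°) = 0.3855 I₀.
After rotation:
I₁ = I₀ cos²(50° − 0°) = I₀ cos²(50°) = 0.4132 I₀.
I₂ = I₁ cos²(30° − 50°) = 0.4132 I₀ · cos²(20°) = 0.3648 I₀.
Ratio = 0.3648 / 0.3855 = 0.9464.

I_new/I_old ≈ 0.946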